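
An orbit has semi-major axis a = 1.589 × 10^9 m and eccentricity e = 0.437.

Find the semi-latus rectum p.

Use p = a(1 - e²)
a = 1.589 × 10^9 m
e = 0.437,  e² = 0.190969,  1 − e² = 0.809031
p = a(1 − e²) = 1.589 × 10^9 m × 0.809031 = 1.28555 × 10^9 m ≈ 1.286 × 10^9 m

Final answer: p = 1.286 × 10^9 m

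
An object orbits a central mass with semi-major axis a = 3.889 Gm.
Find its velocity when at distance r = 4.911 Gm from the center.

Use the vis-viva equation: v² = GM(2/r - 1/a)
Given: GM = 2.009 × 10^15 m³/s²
a = 3.889 Gm = 3.889 × 10^9 m
r = 4.911 Gm = 4.911 × 10^9 m
GM = 2.009 × 10^15 m³/s²
2/r − 1/a = 4.07249 × 10^-10 − 2.57136 × 10^-10 = 1.50114 × 10^-10 m⁻¹
v² = GM (2/r − 1/a) = 301578 m²/s²
v = 549.161 m/s ≈ 549.2 m/s

Final answer: 549.2 m/s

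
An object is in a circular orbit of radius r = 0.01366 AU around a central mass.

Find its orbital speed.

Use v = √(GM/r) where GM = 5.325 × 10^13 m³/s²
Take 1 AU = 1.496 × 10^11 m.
r = 0.01366 AU = 2.04354 × 10^9 m
GM = 5.325 × 10^13 m³/s²
GM/r = (5.325 × 10^13) / (2.04354 × 10^9) = 26057.8 m²/s²
v = √(GM/r) = 161.424 m/s ≈ 161.4 m/s

Final answer: 161.4 m/s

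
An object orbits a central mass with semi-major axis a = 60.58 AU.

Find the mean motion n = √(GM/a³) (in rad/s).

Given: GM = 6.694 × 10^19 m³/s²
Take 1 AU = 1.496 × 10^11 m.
a = 60.58 AU = 9.06277 × 10^12 m
GM = 6.694 × 10^19 m³/s²
a³ = 7.44359 × 10^38 m³
GM/a³ = (6.694 × 10^19) / (7.44359 × 10^38) = 8.99297 × 10^-20 s⁻²
n = √(GM/a³) = 2.99883 × 10^-10 rad/s ≈ 2.999 × 10^-10 rad/s

Final answer: n = 2.999 × 10^-10 rad/s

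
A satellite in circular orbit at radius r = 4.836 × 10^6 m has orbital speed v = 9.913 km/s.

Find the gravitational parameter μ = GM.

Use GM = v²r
r = 4.836 × 10^6 m
v = 9.913 km/s = 9913 m/s
v² = 9.82676 × 10^7 m²/s²
GM = v²r = 9.82676 × 10^7 × 4.836 × 10^6 = 4.75222 × 10^14 m³/s²
GM ≈ 4.752 × 10^14 m³/s²

Final answer: GM = 4.752 × 10^14 m³/s²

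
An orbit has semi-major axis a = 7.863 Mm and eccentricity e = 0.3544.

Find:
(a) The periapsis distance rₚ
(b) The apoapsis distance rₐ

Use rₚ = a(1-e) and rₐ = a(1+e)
a = 7.863 Mm = 7.863 × 10^6 m
e = 0.3544:  1 − e = 0.6456,  1 + e = 1.3544
(a) rₚ = a(1 − e) = 7.863 × 10^6 m × 0.6456 = 5.07635 × 10^6 m ≈ 5.076 Mm
(b) rₐ = a(1 + e) = 7.863 × 10^6 m × 1.3544 = 1.06496 × 10^7 m ≈ 10.65 Mm

Final answer:
(a) rₚ = 5.076 Mm
(b) rₐ = 10.65 Mm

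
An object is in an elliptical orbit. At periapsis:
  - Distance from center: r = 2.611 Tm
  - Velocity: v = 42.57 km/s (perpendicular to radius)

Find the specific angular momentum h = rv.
r = 2.611 Tm = 2.611 × 10^12 m
v = 42.57 km/s = 42570 m/s
h = rv = 2.611 × 10^12 × 42570 = 1.1115 × 10^17 m²/s ≈ 1.112 × 10^17 m²/s

Final answer: h = 1.112 × 10^17 m²/s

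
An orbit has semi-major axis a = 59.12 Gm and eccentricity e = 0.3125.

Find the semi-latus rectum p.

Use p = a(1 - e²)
a = 59.12 Gm = 5.912 × 10^10 m
e = 0.3125,  e² = 0.0976562,  1 − e² = 0.902344
p = a(1 − e²) = 5.912 × 10^10 m × 0.902344 = 5.33466 × 10^10 m ≈ 53.35 Gm

Final answer: p = 53.35 Gm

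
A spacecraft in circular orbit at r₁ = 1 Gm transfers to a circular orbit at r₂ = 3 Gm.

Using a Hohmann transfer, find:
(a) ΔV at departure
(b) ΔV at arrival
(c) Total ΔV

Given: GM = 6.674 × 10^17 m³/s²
r₁ = 1 Gm = 1 × 10^9 m
r₂ = 3 Gm = 3 × 10^9 m
GM = 6.674 × 10^17 m³/s²
Transfer ellipse: a_t = (r₁ + r₂)/2 = 2 × 10^9 m
Circular speed at r₁: v₁ = √(GM/r₁) = 25834.1 m/s
Transfer speed at r₁ (periapsis): v₁ₜ = √(GM(2/r₁ − 1/a_t)) = 31640.2 m/s
(a) ΔV₁ = v₁ₜ − v₁ = 5806.08 m/s ≈ 5.806 km/s
Circular speed at r₂: v₂ = √(GM/r₂) = 14915.3 m/s
Transfer speed at r₂ (apoapsis): v₂ₜ = √(GM(2/r₂ − 1/a_t)) = 10546.7 m/s
(b) ΔV₂ = v₂ − v₂ₜ = 4368.6 m/s ≈ 4.369 km/s
(c) ΔV_total = ΔV₁ + ΔV₂ = 10174.7 m/s ≈ 10.17 km/s

Final answer:
(a) ΔV₁ = 5.806 km/s
(b) ΔV₂ = 4.369 km/s
(c) ΔV_total = 10.17 km/s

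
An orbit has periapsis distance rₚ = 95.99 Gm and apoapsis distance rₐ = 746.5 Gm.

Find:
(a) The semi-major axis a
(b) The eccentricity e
rₚ = 95.99 Gm = 9.599 × 10^10 m
rₐ = 746.5 Gm = 7.465 × 10^11 m
(a) a = (rₚ + rₐ)/2 = 4.21245 × 10^11 m ≈ 421.2 Gm
(b) e = (rₐ − rₚ)/(rₐ + rₚ) = (6.5051 × 10^11) / (8.4249 × 10^11) = 0.772128

Final answer:
(a) a = 421.2 Gm
(b) e = 0.7721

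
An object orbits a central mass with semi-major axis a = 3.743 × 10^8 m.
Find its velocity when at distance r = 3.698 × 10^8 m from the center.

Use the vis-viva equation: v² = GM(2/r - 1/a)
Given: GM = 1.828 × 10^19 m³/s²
a = 3.743 × 10^8 m
r = 3.698 × 10^8 m
GM = 1.828 × 10^19 m³/s²
2/r − 1/a = 5.40833 × 10^-9 − 2.67165 × 10^-9 = 2.73668 × 10^-9 m⁻¹
v² = GM (2/r − 1/a) = 5.00264 × 10^10 m²/s²
v = 223666 m/s ≈ 223.7 km/s

Final answer: 223.7 km/s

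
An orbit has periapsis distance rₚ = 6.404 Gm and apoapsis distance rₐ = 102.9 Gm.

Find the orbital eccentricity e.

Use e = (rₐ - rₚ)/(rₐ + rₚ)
rₚ = 6.404 Gm = 6.404 × 10^9 m
rₐ = 102.9 Gm = 1.029 × 10^11 m
rₐ − rₚ = 9.6496 × 10^10 m
rₐ + rₚ = 1.09304 × 10^11 m
e = (rₐ − rₚ)/(rₐ + rₚ) = 0.882822

Final answer: e = 0.8828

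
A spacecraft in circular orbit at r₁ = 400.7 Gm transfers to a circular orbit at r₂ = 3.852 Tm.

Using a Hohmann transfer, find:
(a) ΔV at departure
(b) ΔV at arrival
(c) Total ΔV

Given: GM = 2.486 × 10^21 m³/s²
r₁ = 400.7 Gm = 4.007 × 10^11 m
r₂ = 3.852 Tm = 3.852 × 10^12 m
GM = 2.486 × 10^21 m³/s²
Transfer ellipse: a_t = (r₁ + r₂)/2 = 2.12635 × 10^12 m
Circular speed at r₁: v₁ = √(GM/r₁) = 78766.4 m/s
Transfer speed at r₁ (periapsis): v₁ₜ = √(GM(2/r₁ − 1/a_t)) = 106015 m/s
(a) ΔV₁ = v₁ₜ − v₁ = 27248.5 m/s ≈ 27.25 km/s
Circular speed at r₂: v₂ = √(GM/r₂) = 25404.3 m/s
Transfer speed at r₂ (apoapsis): v₂ₜ = √(GM(2/r₂ − 1/a_t)) = 11028.1 m/s
(b) ΔV₂ = v₂ − v₂ₜ = 14376.2 m/s ≈ 14.38 km/s
(c) ΔV_total = ΔV₁ + ΔV₂ = 41624.7 m/s ≈ 41.62 km/s

Final answer:
(a) ΔV₁ = 27.25 km/s
(b) ΔV₂ = 14.38 km/s
(c) ΔV_total = 41.62 km/s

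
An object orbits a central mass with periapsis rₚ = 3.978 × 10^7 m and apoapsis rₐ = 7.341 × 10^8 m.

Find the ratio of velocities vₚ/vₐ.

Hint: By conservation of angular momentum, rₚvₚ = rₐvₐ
rₚ = 3.978 × 10^7 m
rₐ = 7.341 × 10^8 m
rₚvₚ = rₐvₐ  ⇒  vₚ/vₐ = rₐ/rₚ
vₚ/vₐ = (7.341 × 10^8) / (3.978 × 10^7) = 18.454

Final answer: vₚ/vₐ = 18.45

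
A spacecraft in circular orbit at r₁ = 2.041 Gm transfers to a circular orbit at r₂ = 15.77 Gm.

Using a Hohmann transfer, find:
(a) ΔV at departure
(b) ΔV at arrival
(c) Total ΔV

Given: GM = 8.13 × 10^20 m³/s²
r₁ = 2.041 Gm = 2.041 × 10^9 m
r₂ = 15.77 Gm = 1.577 × 10^10 m
GM = 8.13 × 10^20 m³/s²
Transfer ellipse: a_t = (r₁ + r₂)/2 = 8.9055 × 10^9 m
Circular speed at r₁: v₁ = √(GM/r₁) = 631137 m/s
Transfer speed at r₁ (periapsis): v₁ₜ = √(GM(2/r₁ − 1/a_t)) = 839867 m/s
(a) ΔV₁ = v₁ₜ − v₁ = 208730 m/s ≈ 208.7 km/s
Circular speed at r₂: v₂ = √(GM/r₂) = 227054 m/s
Transfer speed at r₂ (apoapsis): v₂ₜ = √(GM(2/r₂ − 1/a_t)) = 108698 m/s
(b) ΔV₂ = v₂ − v₂ₜ = 118356 m/s ≈ 118.4 km/s
(c) ΔV_total = ΔV₁ + ΔV₂ = 327086 m/s ≈ 327.1 km/s

Final answer:
(a) ΔV₁ = 208.7 km/s
(b) ΔV₂ = 118.4 km/s
(c) ΔV_total = 327.1 km/s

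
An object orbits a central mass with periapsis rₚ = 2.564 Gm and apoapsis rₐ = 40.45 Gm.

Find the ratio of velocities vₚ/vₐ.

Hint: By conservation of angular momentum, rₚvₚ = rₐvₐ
rₚ = 2.564 Gm = 2.564 × 10^9 m
rₐ = 40.45 Gm = 4.045 × 10^10 m
rₚvₚ = rₐvₐ  ⇒  vₚ/vₐ = rₐ/rₚ
vₚ/vₐ = (4.045 × 10^10) / (2.564 × 10^9) = 15.7761

Final answer: vₚ/vₐ = 15.78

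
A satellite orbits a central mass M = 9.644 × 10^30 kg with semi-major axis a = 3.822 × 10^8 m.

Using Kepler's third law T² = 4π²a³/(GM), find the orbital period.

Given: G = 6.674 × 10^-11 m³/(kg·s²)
M = 9.644 × 10^30 kg
GM = G × M = 6.674 × 10^-11 × 9.644 × 10^30 = 6.43641 × 10^20 m³/s²
a = 3.822 × 10^8 m
a³ = 5.58306 × 10^25 m³
T = 2π √(a³/GM) = 2π √((5.58306 × 10^25) / (6.43641 × 10^20)) = 2π × 294.52 s
T = 1850.52 s ≈ 30.84 minutes

Final answer: 30.84 minutes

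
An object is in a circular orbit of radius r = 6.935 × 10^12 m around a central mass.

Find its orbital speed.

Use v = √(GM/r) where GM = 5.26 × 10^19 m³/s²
r = 6.935 × 10^12 m
GM = 5.26 × 10^19 m³/s²
GM/r = (5.26 × 10^19) / (6.935 × 10^12) = 7.58472 × 10^6 m²/s²
v = √(GM/r) = 2754.04 m/s ≈ 2.754 km/s

Final answer: 2.754 km/s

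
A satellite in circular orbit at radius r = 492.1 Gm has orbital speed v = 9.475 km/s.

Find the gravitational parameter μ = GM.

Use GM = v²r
r = 492.1 Gm = 4.921 × 10^11 m
v = 9.475 km/s = 9475 m/s
v² = 8.97756 × 10^7 m²/s²
GM = v²r = 8.97756 × 10^7 × 4.921 × 10^11 = 4.41786 × 10^19 m³/s²
GM ≈ 4.418 × 10^19 m³/s²

Final answer: GM = 4.418 × 10^19 m³/s²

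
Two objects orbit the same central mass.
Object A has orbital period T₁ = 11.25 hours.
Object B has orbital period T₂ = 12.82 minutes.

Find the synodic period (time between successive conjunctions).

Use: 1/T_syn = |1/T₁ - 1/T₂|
T₁ = 11.25 hours = 40500 s
T₂ = 12.82 minutes = 769.2 s
1/T₁ = 2.46914 × 10^-5 s⁻¹
1/T₂ = 0.00130005 s⁻¹
|1/T₁ − 1/T₂| = 0.00127536 s⁻¹
T_syn = 1 / |1/T₁ − 1/T₂| = 784.092 s ≈ 13.07 minutes

Final answer: T_syn = 13.07 minutes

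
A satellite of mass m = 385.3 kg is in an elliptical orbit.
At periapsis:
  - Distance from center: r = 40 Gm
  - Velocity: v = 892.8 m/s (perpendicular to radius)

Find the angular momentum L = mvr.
r = 40 Gm = 4 × 10^10 m
v = 892.8 m/s
vr = 892.8 × 4 × 10^10 = 3.5712 × 10^13 m²/s
L = m × vr = 385.3 × 3.5712 × 10^13 = 1.37598 × 10^16 kg·m²/s ≈ 1.376 × 10^16 kg·m²/s

Final answer: L = 1.376 × 10^16 kg·m²/s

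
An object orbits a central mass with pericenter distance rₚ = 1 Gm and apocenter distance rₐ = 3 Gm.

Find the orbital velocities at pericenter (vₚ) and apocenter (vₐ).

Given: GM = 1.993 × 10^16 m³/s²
rₚ = 1 Gm = 1 × 10^9 m
rₐ = 3 Gm = 3 × 10^9 m
GM = 1.993 × 10^16 m³/s²
a = (rₚ + rₐ)/2 = 2 × 10^9 m
Vis-viva: v² = GM (2/r − 1/a)
vₚ² = 1.993 × 10^16 × (2 × 10^-9 − 5 × 10^-10) = 2.9895 × 10^7 m²/s²
vₚ = 5467.63 m/s ≈ 5.468 km/s
vₐ² = 1.993 × 10^16 × (6.66667 × 10^-10 − 5 × 10^-10) = 3.32167 × 10^6 m²/s²
vₐ = 1822.54 m/s ≈ 1.823 km/s

Final answer: vₚ = 5.468 km/s, vₐ = 1.823 km/s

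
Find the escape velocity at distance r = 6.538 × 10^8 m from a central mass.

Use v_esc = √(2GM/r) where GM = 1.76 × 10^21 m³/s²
r = 6.538 × 10^8 m
GM = 1.76 × 10^21 m³/s²
2GM/r = 2 × (1.76 × 10^21) / (6.538 × 10^8) = 5.38391 × 10^12 m²/s²
v_esc = √(2GM/r) = 2.32033 × 10^6 m/s ≈ 2320 km/s

Final answer: 2320 km/s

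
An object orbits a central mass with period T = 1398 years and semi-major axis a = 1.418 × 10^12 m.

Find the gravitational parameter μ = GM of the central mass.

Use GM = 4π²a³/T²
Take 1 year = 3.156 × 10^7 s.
T = 1398 years = 4.41209 × 10^10 s
a = 1.418 × 10^12 m
a³ = 2.85121 × 10^36 m³
T² = 1.94665 × 10^21 s²
GM = 4π² × (2.85121 × 10^36) / (1.94665 × 10^21) = 5.78229 × 10^16 m³/s²
GM ≈ 5.782 × 10^16 m³/s²

Final answer: GM = 5.782 × 10^16 m³/s²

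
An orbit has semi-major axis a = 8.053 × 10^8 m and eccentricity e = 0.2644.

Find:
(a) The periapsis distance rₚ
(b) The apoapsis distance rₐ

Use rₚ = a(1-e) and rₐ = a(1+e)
a = 8.053 × 10^8 m
e = 0.2644:  1 − e = 0.7356,  1 + e = 1.2644
(a) rₚ = a(1 − e) = 8.053 × 10^8 m × 0.7356 = 5.92379 × 10^8 m ≈ 5.924 × 10^8 m
(b) rₐ = a(1 + e) = 8.053 × 10^8 m × 1.2644 = 1.01822 × 10^9 m ≈ 1.018 × 10^9 m

Final answer:
(a) rₚ = 5.924 × 10^8 m
(b) rₐ = 1.018 × 10^9 m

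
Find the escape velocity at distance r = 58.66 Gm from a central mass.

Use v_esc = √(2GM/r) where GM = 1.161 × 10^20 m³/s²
r = 58.66 Gm = 5.866 × 10^10 m
GM = 1.161 × 10^20 m³/s²
2GM/r = 2 × (1.161 × 10^20) / (5.866 × 10^10) = 3.9584 × 10^9 m²/s²
v_esc = √(2GM/r) = 62915.9 m/s ≈ 62.92 km/s

Final answer: 62.92 km/s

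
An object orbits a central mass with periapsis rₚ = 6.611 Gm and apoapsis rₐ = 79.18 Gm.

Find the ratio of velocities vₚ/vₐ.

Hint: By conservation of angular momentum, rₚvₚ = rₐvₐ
rₚ = 6.611 Gm = 6.611 × 10^9 m
rₐ = 79.18 Gm = 7.918 × 10^10 m
rₚvₚ = rₐvₐ  ⇒  vₚ/vₐ = rₐ/rₚ
vₚ/vₐ = (7.918 × 10^10) / (6.611 × 10^9) = 11.977

Final answer: vₚ/vₐ = 11.98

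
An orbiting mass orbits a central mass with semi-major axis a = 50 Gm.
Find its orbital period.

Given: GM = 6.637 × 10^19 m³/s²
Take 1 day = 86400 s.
a = 50 Gm = 5 × 10^10 m
GM = 6.637 × 10^19 m³/s²
a³ = 1.25 × 10^32 m³
T = 2π √(a³/GM) = 2π √((1.25 × 10^32) / (6.637 × 10^19)) = 2π × 1.37236 × 10^6 s
T = 8.62281 × 10^6 s ≈ 99.8 days

Final answer: 99.8 days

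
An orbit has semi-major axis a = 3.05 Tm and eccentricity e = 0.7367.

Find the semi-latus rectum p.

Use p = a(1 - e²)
a = 3.05 Tm = 3.05 × 10^12 m
e = 0.7367,  e² = 0.542727,  1 − e² = 0.457273
p = a(1 − e²) = 3.05 × 10^12 m × 0.457273 = 1.39468 × 10^12 m ≈ 1.395 Tm

Final answer: p = 1.395 Tm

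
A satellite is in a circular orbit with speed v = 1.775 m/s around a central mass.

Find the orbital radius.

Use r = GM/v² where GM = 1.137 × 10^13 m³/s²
v = 1.775 m/s
GM = 1.137 × 10^13 m³/s²
v² = 3.15062 m²/s²
r = GM/v² = (1.137 × 10^13) / 3.15062 = 3.60881 × 10^12 m ≈ 3.609 Tm

Final answer: 3.609 Tm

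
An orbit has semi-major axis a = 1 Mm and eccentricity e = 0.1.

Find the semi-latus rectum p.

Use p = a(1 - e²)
a = 1 Mm = 1 × 10^6 m
e = 0.1,  e² = 0.01,  1 − e² = 0.99
p = a(1 − e²) = 1 × 10^6 m × 0.99 = 990000 m ≈ 990 km

Final answer: p = 990 km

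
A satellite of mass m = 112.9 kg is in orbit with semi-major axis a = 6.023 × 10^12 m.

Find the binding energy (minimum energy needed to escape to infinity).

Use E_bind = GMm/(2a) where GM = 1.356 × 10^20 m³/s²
a = 6.023 × 10^12 m
GM = 1.356 × 10^20 m³/s²
m = 112.9 kg
GMm = 1.356 × 10^20 × 112.9 = 1.53092 × 10^22 m³·kg/s²
2a = 1.2046 × 10^13 m
E_bind = GMm/(2a) = 1.2709 × 10^9 J ≈ 1.271 GJ

Final answer: 1.271 GJ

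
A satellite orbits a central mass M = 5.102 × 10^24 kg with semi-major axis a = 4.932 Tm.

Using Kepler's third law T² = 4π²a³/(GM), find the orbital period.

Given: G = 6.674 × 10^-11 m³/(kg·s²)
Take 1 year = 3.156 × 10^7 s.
M = 5.102 × 10^24 kg
GM = G × M = 6.674 × 10^-11 × 5.102 × 10^24 = 3.40507 × 10^14 m³/s²
a = 4.932 Tm = 4.932 × 10^12 m
a³ = 1.19969 × 10^38 m³
T = 2π √(a³/GM) = 2π √((1.19969 × 10^38) / (3.40507 × 10^14)) = 2π × 5.93569 × 10^11 s
T = 3.7295 × 10^12 s ≈ 1.182 × 10^5 years

Final answer: 1.182 × 10^5 years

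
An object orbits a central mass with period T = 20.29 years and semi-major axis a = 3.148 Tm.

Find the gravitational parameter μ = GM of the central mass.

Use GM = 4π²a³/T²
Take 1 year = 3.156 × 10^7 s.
T = 20.29 years = 6.40352 × 10^8 s
a = 3.148 Tm = 3.148 × 10^12 m
a³ = 3.11964 × 10^37 m³
T² = 4.10051 × 10^17 s²
GM = 4π² × (3.11964 × 10^37) / (4.10051 × 10^17) = 3.00349 × 10^21 m³/s²
GM ≈ 3.003 × 10^21 m³/s²

Final answer: GM = 3.003 × 10^21 m³/s²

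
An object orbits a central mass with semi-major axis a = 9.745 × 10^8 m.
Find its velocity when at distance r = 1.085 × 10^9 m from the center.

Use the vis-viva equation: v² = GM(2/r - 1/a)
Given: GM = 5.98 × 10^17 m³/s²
a = 9.745 × 10^8 m
r = 1.085 × 10^9 m
GM = 5.98 × 10^17 m³/s²
2/r − 1/a = 1.84332 × 10^-9 − 1.02617 × 10^-9 = 8.17151 × 10^-10 m⁻¹
v² = GM (2/r − 1/a) = 4.88656 × 10^8 m²/s²
v = 22105.6 m/s ≈ 22.11 km/s

Final answer: 22.11 km/s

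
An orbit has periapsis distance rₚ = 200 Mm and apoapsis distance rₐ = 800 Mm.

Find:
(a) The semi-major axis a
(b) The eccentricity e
rₚ = 200 Mm = 2 × 10^8 m
rₐ = 800 Mm = 8 × 10^8 m
(a) a = (rₚ + rₐ)/2 = 5 × 10^8 m ≈ 500 Mm
(b) e = (rₐ − rₚ)/(rₐ + rₚ) = (6 × 10^8) / (1 × 10^9) = 0.6

Final answer:
(a) a = 500 Mm
(b) e = 0.6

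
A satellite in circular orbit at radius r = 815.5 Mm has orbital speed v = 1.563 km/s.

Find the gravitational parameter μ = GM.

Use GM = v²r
r = 815.5 Mm = 8.155 × 10^8 m
v = 1.563 km/s = 1563 m/s
v² = 2.44297 × 10^6 m²/s²
GM = v²r = 2.44297 × 10^6 × 8.155 × 10^8 = 1.99224 × 10^15 m³/s²
GM ≈ 1.992 × 10^15 m³/s²

Final answer: GM = 1.992 × 10^15 m³/s²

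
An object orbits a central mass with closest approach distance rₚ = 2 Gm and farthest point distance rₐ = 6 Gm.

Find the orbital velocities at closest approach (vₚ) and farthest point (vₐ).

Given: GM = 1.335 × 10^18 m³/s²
rₚ = 2 Gm = 2 × 10^9 m
rₐ = 6 Gm = 6 × 10^9 m
GM = 1.335 × 10^18 m³/s²
a = (rₚ + rₐ)/2 = 4 × 10^9 m
Vis-viva: v² = GM (2/r − 1/a)
vₚ² = 1.335 × 10^18 × (1 × 10^-9 − 2.5 × 10^-10) = 1.00125 × 10^9 m²/s²
vₚ = 31642.5 m/s ≈ 31.64 km/s
vₐ² = 1.335 × 10^18 × (3.33333 × 10^-10 − 2.5 × 10^-10) = 1.1125 × 10^8 m²/s²
vₐ = 10547.5 m/s ≈ 10.55 km/s

Final answer: vₚ = 31.64 km/s, vₐ = 10.55 km/s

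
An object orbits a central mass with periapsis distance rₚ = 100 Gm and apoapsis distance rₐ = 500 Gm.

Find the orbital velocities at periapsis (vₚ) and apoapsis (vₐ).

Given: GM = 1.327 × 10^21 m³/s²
rₚ = 100 Gm = 1 × 10^11 m
rₐ = 500 Gm = 5 × 10^11 m
GM = 1.327 × 10^21 m³/s²
a = (rₚ + rₐ)/2 = 3 × 10^11 m
Vis-viva: v² = GM (2/r − 1/a)
vₚ² = 1.327 × 10^21 × (2 × 10^-11 − 3.33333 × 10^-12) = 2.21167 × 10^10 m²/s²
vₚ = 148717 m/s ≈ 148.7 km/s
vₐ² = 1.327 × 10^21 × (4 × 10^-12 − 3.33333 × 10^-12) = 8.84667 × 10^8 m²/s²
vₐ = 29743.3 m/s ≈ 29.74 km/s

Final answer: vₚ = 148.7 km/s, vₐ = 29.74 km/s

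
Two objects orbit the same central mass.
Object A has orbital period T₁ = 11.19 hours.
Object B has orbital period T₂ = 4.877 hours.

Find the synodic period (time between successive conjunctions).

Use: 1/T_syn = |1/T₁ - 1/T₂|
T₁ = 11.19 hours = 40284 s
T₂ = 4.877 hours = 17557.2 s
1/T₁ = 2.48238 × 10^-5 s⁻¹
1/T₂ = 5.69567 × 10^-5 s⁻¹
|1/T₁ − 1/T₂| = 3.21329 × 10^-5 s⁻¹
T_syn = 1 / |1/T₁ − 1/T₂| = 31120.7 s ≈ 8.645 hours

Final answer: T_syn = 8.645 hours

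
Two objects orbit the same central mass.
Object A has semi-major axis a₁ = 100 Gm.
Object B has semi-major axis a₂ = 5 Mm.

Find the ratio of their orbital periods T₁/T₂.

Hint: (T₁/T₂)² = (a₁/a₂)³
a₁ = 100 Gm = 1 × 10^11 m
a₂ = 5 Mm = 5 × 10^6 m
a₁/a₂ = 20000
T₁/T₂ = (a₁/a₂)^(3/2) = (20000)^1.5 = 2.82843 × 10^6

Final answer: T₁/T₂ = 2.828 × 10^6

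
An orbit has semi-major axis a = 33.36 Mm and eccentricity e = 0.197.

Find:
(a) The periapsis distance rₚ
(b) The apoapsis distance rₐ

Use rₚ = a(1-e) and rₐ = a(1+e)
a = 33.36 Mm = 3.336 × 10^7 m
e = 0.197:  1 − e = 0.803,  1 + e = 1.197
(a) rₚ = a(1 − e) = 3.336 × 10^7 m × 0.803 = 2.67881 × 10^7 m ≈ 26.79 Mm
(b) rₐ = a(1 + e) = 3.336 × 10^7 m × 1.197 = 3.99319 × 10^7 m ≈ 39.93 Mm

Final answer:
(a) rₚ = 26.79 Mm
(b) rₐ = 39.93 Mm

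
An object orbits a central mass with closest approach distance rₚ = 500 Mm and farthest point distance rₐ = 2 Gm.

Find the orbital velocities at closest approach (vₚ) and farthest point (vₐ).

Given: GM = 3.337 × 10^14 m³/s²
rₚ = 500 Mm = 5 × 10^8 m
rₐ = 2 Gm = 2 × 10^9 m
GM = 3.337 × 10^14 m³/s²
a = (rₚ + rₐ)/2 = 1.25 × 10^9 m
Vis-viva: v² = GM (2/r − 1/a)
vₚ² = 3.337 × 10^14 × (4 × 10^-9 − 8 × 10^-10) = 1.06784 × 10^6 m²/s²
vₚ = 1033.36 m/s ≈ 1.033 km/s
vₐ² = 3.337 × 10^14 × (1 × 10^-9 − 8 × 10^-10) = 66740 m²/s²
vₐ = 258.341 m/s ≈ 258.3 m/s

Final answer: vₚ = 1.033 km/s, vₐ = 258.3 m/s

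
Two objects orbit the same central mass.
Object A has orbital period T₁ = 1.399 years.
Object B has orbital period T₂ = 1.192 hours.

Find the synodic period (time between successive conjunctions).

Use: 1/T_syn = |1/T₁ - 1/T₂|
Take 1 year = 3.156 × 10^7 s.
T₁ = 1.399 years = 4.41524 × 10^7 s
T₂ = 1.192 hours = 4291.2 s
1/T₁ = 2.26488 × 10^-8 s⁻¹
1/T₂ = 0.000233035 s⁻¹
|1/T₁ − 1/T₂| = 0.000233012 s⁻¹
T_syn = 1 / |1/T₁ − 1/T₂| = 4291.62 s ≈ 1.192 hours

Final answer: T_syn = 1.192 hours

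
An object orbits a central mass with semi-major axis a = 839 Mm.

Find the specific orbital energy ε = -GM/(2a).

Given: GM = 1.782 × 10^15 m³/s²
a = 839 Mm = 8.39 × 10^8 m
GM = 1.782 × 10^15 m³/s²
2a = 1.678 × 10^9 m
ε = −GM/(2a) = -1.06198 × 10^6 J/kg ≈ -1.062 MJ/kg

Final answer: -1.062 MJ/kg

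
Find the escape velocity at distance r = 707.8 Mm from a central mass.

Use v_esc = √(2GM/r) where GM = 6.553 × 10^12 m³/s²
r = 707.8 Mm = 7.078 × 10^8 m
GM = 6.553 × 10^12 m³/s²
2GM/r = 2 × (6.553 × 10^12) / (7.078 × 10^8) = 18516.5 m²/s²
v_esc = √(2GM/r) = 136.075 m/s ≈ 136.1 m/s

Final answer: 136.1 m/s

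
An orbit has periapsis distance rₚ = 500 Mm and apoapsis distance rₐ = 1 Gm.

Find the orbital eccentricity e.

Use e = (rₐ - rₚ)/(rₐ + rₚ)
rₚ = 500 Mm = 5 × 10^8 m
rₐ = 1 Gm = 1 × 10^9 m
rₐ − rₚ = 5 × 10^8 m
rₐ + rₚ = 1.5 × 10^9 m
e = (rₐ − rₚ)/(rₐ + rₚ) = 0.333333

Final answer: e = 0.3333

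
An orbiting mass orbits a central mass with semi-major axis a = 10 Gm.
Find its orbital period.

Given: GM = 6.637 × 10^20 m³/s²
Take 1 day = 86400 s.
a = 10 Gm = 1 × 10^10 m
GM = 6.637 × 10^20 m³/s²
a³ = 1 × 10^30 m³
T = 2π √(a³/GM) = 2π √((1 × 10^30) / (6.637 × 10^20)) = 2π × 38816.3 s
T = 243890 s ≈ 2.823 days

Final answer: 2.823 days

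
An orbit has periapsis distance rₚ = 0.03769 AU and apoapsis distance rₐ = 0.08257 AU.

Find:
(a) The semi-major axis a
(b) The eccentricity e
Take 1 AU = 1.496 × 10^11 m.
rₚ = 0.03769 AU = 5.63842 × 10^9 m
rₐ = 0.08257 AU = 1.23525 × 10^10 m
(a) a = (rₚ + rₐ)/2 = 8.99545 × 10^9 m ≈ 0.06013 AU
(b) e = (rₐ − rₚ)/(rₐ + rₚ) = (6.71405 × 10^9) / (1.79909 × 10^10) = 0.373191

Final answer:
(a) a = 0.06013 AU
(b) e = 0.3732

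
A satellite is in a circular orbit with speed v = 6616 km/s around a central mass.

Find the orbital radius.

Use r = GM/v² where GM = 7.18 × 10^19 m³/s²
v = 6616 km/s = 6.616 × 10^6 m/s
GM = 7.18 × 10^19 m³/s²
v² = 4.37715 × 10^13 m²/s²
r = GM/v² = (7.18 × 10^19) / (4.37715 × 10^13) = 1.64034 × 10^6 m ≈ 1.64 × 10^6 m

Final answer: 1.64 × 10^6 m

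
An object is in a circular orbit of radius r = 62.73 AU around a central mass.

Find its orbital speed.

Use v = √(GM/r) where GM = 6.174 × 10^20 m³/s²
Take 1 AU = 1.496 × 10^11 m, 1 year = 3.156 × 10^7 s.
r = 62.73 AU = 9.38441 × 10^12 m
GM = 6.174 × 10^20 m³/s²
GM/r = (6.174 × 10^20) / (9.38441 × 10^12) = 6.579 × 10^7 m²/s²
v = √(GM/r) = 8111.1 m/s ≈ 1.711 AU/year

Final answer: 1.711 AU/year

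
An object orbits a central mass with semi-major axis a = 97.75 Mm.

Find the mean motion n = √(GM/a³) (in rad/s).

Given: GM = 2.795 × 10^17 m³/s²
a = 97.75 Mm = 9.775 × 10^7 m
GM = 2.795 × 10^17 m³/s²
a³ = 9.34007 × 10^23 m³
GM/a³ = (2.795 × 10^17) / (9.34007 × 10^23) = 2.99248 × 10^-7 s⁻²
n = √(GM/a³) = 0.000547036 rad/s ≈ 0.000547 rad/s

Final answer: n = 0.000547 rad/s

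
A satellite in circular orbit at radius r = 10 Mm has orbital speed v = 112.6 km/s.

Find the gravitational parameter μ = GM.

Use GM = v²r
r = 10 Mm = 1 × 10^7 m
v = 112.6 km/s = 112600 m/s
v² = 1.26788 × 10^10 m²/s²
GM = v²r = 1.26788 × 10^10 × 1 × 10^7 = 1.26788 × 10^17 m³/s²
GM ≈ 1.268 × 10^17 m³/s²

Final answer: GM = 1.268 × 10^17 m³/s²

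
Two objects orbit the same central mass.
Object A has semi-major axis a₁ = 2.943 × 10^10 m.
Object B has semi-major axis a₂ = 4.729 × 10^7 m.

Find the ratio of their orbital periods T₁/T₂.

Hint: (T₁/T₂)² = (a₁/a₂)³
a₁ = 2.943 × 10^10 m
a₂ = 4.729 × 10^7 m
a₁/a₂ = 622.33
T₁/T₂ = (a₁/a₂)^(3/2) = (622.33)^1.5 = 15525

Final answer: T₁/T₂ = 1.552 × 10^4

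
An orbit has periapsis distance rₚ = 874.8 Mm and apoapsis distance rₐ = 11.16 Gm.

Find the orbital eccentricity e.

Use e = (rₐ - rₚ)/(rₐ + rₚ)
rₚ = 874.8 Mm = 8.748 × 10^8 m
rₐ = 11.16 Gm = 1.116 × 10^10 m
rₐ − rₚ = 1.02852 × 10^10 m
rₐ + rₚ = 1.20348 × 10^10 m
e = (rₐ − rₚ)/(rₐ + rₚ) = 0.854622

Final answer: e = 0.8546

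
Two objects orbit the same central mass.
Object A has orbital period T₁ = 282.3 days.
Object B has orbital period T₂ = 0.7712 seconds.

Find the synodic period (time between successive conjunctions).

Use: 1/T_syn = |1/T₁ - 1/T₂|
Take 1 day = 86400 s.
T₁ = 282.3 days = 2.43907 × 10^7 s
T₂ = 0.7712 seconds
1/T₁ = 4.09992 × 10^-8 s⁻¹
1/T₂ = 1.29668 s⁻¹
|1/T₁ − 1/T₂| = 1.29668 s⁻¹
T_syn = 1 / |1/T₁ − 1/T₂| = 0.7712 s ≈ 0.7712 seconds

Final answer: T_syn = 0.7712 seconds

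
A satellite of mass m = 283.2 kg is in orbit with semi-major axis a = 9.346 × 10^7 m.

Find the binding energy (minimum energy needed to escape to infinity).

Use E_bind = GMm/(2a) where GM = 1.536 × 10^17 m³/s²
a = 9.346 × 10^7 m
GM = 1.536 × 10^17 m³/s²
m = 283.2 kg
GMm = 1.536 × 10^17 × 283.2 = 4.34995 × 10^19 m³·kg/s²
2a = 1.8692 × 10^8 m
E_bind = GMm/(2a) = 2.32717 × 10^11 J ≈ 232.7 GJ

Final answer: 232.7 GJ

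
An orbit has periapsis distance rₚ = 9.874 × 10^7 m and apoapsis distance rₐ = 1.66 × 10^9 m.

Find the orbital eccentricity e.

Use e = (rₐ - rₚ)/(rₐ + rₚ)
rₚ = 9.874 × 10^7 m
rₐ = 1.66 × 10^9 m
rₐ − rₚ = 1.56126 × 10^9 m
rₐ + rₚ = 1.75874 × 10^9 m
e = (rₐ − rₚ)/(rₐ + rₚ) = 0.887715

Final answer: e = 0.8877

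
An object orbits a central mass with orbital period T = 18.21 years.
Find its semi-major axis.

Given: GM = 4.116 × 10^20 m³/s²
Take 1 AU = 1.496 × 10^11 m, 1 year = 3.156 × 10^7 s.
T = 18.21 years = 5.74708 × 10^8 s
GM = 4.116 × 10^20 m³/s²
Kepler's third law: a³ = GM T² / (4π²)
T² = 3.30289 × 10^17 s²
a³ = (4.116 × 10^20) × (3.30289 × 10^17) / (4π²) = 3.44357 × 10^36 m³
a = (a³)^(1/3) = 1.51009 × 10^12 m ≈ 10.09 AU

Final answer: 10.09 AU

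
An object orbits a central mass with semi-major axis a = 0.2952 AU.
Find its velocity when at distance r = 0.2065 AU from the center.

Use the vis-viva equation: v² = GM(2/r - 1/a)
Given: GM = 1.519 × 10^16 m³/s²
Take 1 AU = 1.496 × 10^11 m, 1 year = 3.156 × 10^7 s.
a = 0.2952 AU = 4.41619 × 10^10 m
r = 0.2065 AU = 3.08924 × 10^10 m
GM = 1.519 × 10^16 m³/s²
2/r − 1/a = 6.47408 × 10^-11 − 2.26439 × 10^-11 = 4.20969 × 10^-11 m⁻¹
v² = GM (2/r − 1/a) = 639452 m²/s²
v = 799.657 m/s ≈ 0.1687 AU/year

Final answer: 0.1687 AU/year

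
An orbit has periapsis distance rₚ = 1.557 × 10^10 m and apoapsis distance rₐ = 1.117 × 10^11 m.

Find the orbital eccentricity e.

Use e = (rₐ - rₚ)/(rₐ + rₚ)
rₚ = 1.557 × 10^10 m
rₐ = 1.117 × 10^11 m
rₐ − rₚ = 9.613 × 10^10 m
rₐ + rₚ = 1.2727 × 10^11 m
e = (rₐ − rₚ)/(rₐ + rₚ) = 0.755323

Final answer: e = 0.7553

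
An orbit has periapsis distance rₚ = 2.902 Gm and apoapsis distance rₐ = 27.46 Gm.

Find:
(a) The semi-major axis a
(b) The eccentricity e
rₚ = 2.902 Gm = 2.902 × 10^9 m
rₐ = 27.46 Gm = 2.746 × 10^10 m
(a) a = (rₚ + rₐ)/2 = 1.5181 × 10^10 m ≈ 15.18 Gm
(b) e = (rₐ − rₚ)/(rₐ + rₚ) = (2.4558 × 10^10) / (3.0362 × 10^10) = 0.80884

Final answer:
(a) a = 15.18 Gm
(b) e = 0.8088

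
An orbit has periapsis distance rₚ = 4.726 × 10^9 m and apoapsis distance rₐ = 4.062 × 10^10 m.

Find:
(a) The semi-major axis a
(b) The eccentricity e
rₚ = 4.726 × 10^9 m
rₐ = 4.062 × 10^10 m
(a) a = (rₚ + rₐ)/2 = 2.2673 × 10^10 m ≈ 2.267 × 10^10 m
(b) e = (rₐ − rₚ)/(rₐ + rₚ) = (3.5894 × 10^10) / (4.5346 × 10^10) = 0.791558

Final answer:
(a) a = 2.267 × 10^10 m
(b) e = 0.7916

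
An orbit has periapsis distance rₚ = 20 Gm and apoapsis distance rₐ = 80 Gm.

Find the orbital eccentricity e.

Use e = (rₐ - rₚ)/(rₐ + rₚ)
rₚ = 20 Gm = 2 × 10^10 m
rₐ = 80 Gm = 8 × 10^10 m
rₐ − rₚ = 6 × 10^10 m
rₐ + rₚ = 1 × 10^11 m
e = (rₐ − rₚ)/(rₐ + rₚ) = 0.6

Final answer: e = 0.6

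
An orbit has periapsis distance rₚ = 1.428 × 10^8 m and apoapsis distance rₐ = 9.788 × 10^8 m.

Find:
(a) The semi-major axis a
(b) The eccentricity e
rₚ = 1.428 × 10^8 m
rₐ = 9.788 × 10^8 m
(a) a = (rₚ + rₐ)/2 = 5.608 × 10^8 m ≈ 5.608 × 10^8 m
(b) e = (rₐ − rₚ)/(rₐ + rₚ) = (8.36 × 10^8) / (1.1216 × 10^9) = 0.745364

Final answer:
(a) a = 5.608 × 10^8 m
(b) e = 0.7454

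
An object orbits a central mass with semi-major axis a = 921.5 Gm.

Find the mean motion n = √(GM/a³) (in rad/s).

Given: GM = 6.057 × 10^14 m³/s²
a = 921.5 Gm = 9.215 × 10^11 m
GM = 6.057 × 10^14 m³/s²
a³ = 7.82503 × 10^35 m³
GM/a³ = (6.057 × 10^14) / (7.82503 × 10^35) = 7.74055 × 10^-22 s⁻²
n = √(GM/a³) = 2.78218 × 10^-11 rad/s ≈ 2.782 × 10^-11 rad/s

Final answer: n = 2.782 × 10^-11 rad/s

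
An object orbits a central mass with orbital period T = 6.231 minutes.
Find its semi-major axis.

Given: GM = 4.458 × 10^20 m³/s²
T = 6.231 minutes = 373.86 s
GM = 4.458 × 10^20 m³/s²
Kepler's third law: a³ = GM T² / (4π²)
T² = 139771 s²
a³ = (4.458 × 10^20) × 139771 / (4π²) = 1.57833 × 10^24 m³
a = (a³)^(1/3) = 1.1643 × 10^8 m ≈ 116.4 Mm

Final answer: 116.4 Mm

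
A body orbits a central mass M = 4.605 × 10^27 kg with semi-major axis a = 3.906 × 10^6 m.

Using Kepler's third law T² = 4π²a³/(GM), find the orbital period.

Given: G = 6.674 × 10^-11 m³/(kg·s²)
M = 4.605 × 10^27 kg
GM = G × M = 6.674 × 10^-11 × 4.605 × 10^27 = 3.07338 × 10^17 m³/s²
a = 3.906 × 10^6 m
a³ = 5.95932 × 10^19 m³
T = 2π √(a³/GM) = 2π √((5.95932 × 10^19) / (3.07338 × 10^17)) = 2π × 13.9248 s
T = 87.4924 s ≈ 1.458 minutes

Final answer: 1.458 minutes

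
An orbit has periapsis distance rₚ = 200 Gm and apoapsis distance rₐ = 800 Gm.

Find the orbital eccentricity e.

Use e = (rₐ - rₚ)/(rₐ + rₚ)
rₚ = 200 Gm = 2 × 10^11 m
rₐ = 800 Gm = 8 × 10^11 m
rₐ − rₚ = 6 × 10^11 m
rₐ + rₚ = 1 × 10^12 m
e = (rₐ − rₚ)/(rₐ + rₚ) = 0.6

Final answer: e = 0.6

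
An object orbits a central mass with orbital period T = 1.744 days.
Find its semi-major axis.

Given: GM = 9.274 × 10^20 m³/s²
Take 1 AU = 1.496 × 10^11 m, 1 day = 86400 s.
T = 1.744 days = 150682 s
GM = 9.274 × 10^20 m³/s²
Kepler's third law: a³ = GM T² / (4π²)
T² = 2.27049 × 10^10 s²
a³ = (9.274 × 10^20) × (2.27049 × 10^10) / (4π²) = 5.33369 × 10^29 m³
a = (a³)^(1/3) = 8.10978 × 10^9 m ≈ 0.05421 AU

Final answer: 0.05421 AU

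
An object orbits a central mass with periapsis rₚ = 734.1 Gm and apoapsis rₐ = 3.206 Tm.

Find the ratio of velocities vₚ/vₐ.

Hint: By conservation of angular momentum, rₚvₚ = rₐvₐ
rₚ = 734.1 Gm = 7.341 × 10^11 m
rₐ = 3.206 Tm = 3.206 × 10^12 m
rₚvₚ = rₐvₐ  ⇒  vₚ/vₐ = rₐ/rₚ
vₚ/vₐ = (3.206 × 10^12) / (7.341 × 10^11) = 4.36725

Final answer: vₚ/vₐ = 4.367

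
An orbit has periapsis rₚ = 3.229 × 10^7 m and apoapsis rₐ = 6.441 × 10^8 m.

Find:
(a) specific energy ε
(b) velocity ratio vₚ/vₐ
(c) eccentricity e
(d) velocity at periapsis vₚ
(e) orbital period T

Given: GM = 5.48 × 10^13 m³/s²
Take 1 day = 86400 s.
rₚ = 3.229 × 10^7 m
rₐ = 6.441 × 10^8 m
GM = 5.48 × 10^13 m³/s²
a = (rₚ + rₐ)/2 = 3.38195 × 10^8 m
e = (rₐ − rₚ)/(rₐ + rₚ) = (6.1181 × 10^8) / (6.7639 × 10^8) = 0.904523
(a) 2a = 6.7639 × 10^8 m;  ε = −GM/(2a) = -81018.3 J/kg ≈ -81.02 kJ/kg
(b) vₚ/vₐ = rₐ/rₚ (angular momentum) = (6.441 × 10^8) / (3.229 × 10^7) = 19.9474 ≈ 19.95
(c) e = 0.904523 ≈ 0.9045
(d) vₚ² = GM (2/rₚ − 1/a) = 5.48 × 10^13 × (6.19387 × 10^-8 − 2.95687 × 10^-9) = 3.2322 × 10^6 m²/s²;  vₚ = 1797.83 m/s ≈ 1.798 km/s
(e) a³ = 3.86813 × 10^25 m³;  T = 2π √(a³/GM) = 2π × 840157 s = 5.27886 × 10^6 s ≈ 61.1 days

Final answer:
(a) specific energy ε = -81.02 kJ/kg
(b) velocity ratio vₚ/vₐ = 19.95
(c) eccentricity e = 0.9045
(d) velocity at periapsis vₚ = 1.798 km/s
(e) orbital period T = 61.1 days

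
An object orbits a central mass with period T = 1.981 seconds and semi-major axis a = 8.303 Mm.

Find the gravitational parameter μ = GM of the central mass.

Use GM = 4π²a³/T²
T = 1.981 seconds
a = 8.303 Mm = 8.303 × 10^6 m
a³ = 5.72407 × 10^20 m³
T² = 3.92436 s²
GM = 4π² × (5.72407 × 10^20) / 3.92436 = 5.75832 × 10^21 m³/s²
GM ≈ 5.758 × 10^21 m³/s²

Final answer: GM = 5.758 × 10^21 m³/s²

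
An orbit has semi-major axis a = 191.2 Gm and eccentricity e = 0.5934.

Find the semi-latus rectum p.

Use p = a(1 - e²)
a = 191.2 Gm = 1.912 × 10^11 m
e = 0.5934,  e² = 0.352124,  1 − e² = 0.647876
p = a(1 − e²) = 1.912 × 10^11 m × 0.647876 = 1.23874 × 10^11 m ≈ 123.9 Gm

Final answer: p = 123.9 Gm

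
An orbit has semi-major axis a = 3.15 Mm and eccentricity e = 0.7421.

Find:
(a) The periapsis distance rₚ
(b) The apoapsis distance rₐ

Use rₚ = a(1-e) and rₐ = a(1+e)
a = 3.15 Mm = 3.15 × 10^6 m
e = 0.7421:  1 − e = 0.2579,  1 + e = 1.7421
(a) rₚ = a(1 − e) = 3.15 × 10^6 m × 0.2579 = 812385 m ≈ 812.4 km
(b) rₐ = a(1 + e) = 3.15 × 10^6 m × 1.7421 = 5.48762 × 10^6 m ≈ 5.488 Mm

Final answer:
(a) rₚ = 812.4 km
(b) rₐ = 5.488 Mm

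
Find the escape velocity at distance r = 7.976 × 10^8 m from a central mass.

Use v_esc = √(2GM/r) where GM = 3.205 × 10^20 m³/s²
r = 7.976 × 10^8 m
GM = 3.205 × 10^20 m³/s²
2GM/r = 2 × (3.205 × 10^20) / (7.976 × 10^8) = 8.03661 × 10^11 m²/s²
v_esc = √(2GM/r) = 896471 m/s ≈ 896.5 km/s

Final answer: 896.5 km/s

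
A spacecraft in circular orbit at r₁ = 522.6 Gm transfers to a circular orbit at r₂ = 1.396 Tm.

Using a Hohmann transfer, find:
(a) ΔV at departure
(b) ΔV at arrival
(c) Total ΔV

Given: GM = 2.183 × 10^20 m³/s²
r₁ = 522.6 Gm = 5.226 × 10^11 m
r₂ = 1.396 Tm = 1.396 × 10^12 m
GM = 2.183 × 10^20 m³/s²
Transfer ellipse: a_t = (r₁ + r₂)/2 = 9.593 × 10^11 m
Circular speed at r₁: v₁ = √(GM/r₁) = 20438.2 m/s
Transfer speed at r₁ (periapsis): v₁ₜ = √(GM(2/r₁ − 1/a_t)) = 24655.2 m/s
(a) ΔV₁ = v₁ₜ − v₁ = 4216.97 m/s ≈ 4.217 km/s
Circular speed at r₂: v₂ = √(GM/r₂) = 12505 m/s
Transfer speed at r₂ (apoapsis): v₂ₜ = √(GM(2/r₂ − 1/a_t)) = 9229.79 m/s
(b) ΔV₂ = v₂ − v₂ₜ = 3275.23 m/s ≈ 3.275 km/s
(c) ΔV_total = ΔV₁ + ΔV₂ = 7492.2 m/s ≈ 7.492 km/s

Final answer:
(a) ΔV₁ = 4.217 km/s
(b) ΔV₂ = 3.275 km/s
(c) ΔV_total = 7.492 km/s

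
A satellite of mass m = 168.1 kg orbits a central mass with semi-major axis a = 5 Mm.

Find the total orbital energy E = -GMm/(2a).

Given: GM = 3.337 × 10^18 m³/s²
a = 5 Mm = 5 × 10^6 m
GM = 3.337 × 10^18 m³/s²
2a = 1 × 10^7 m
GMm = 3.337 × 10^18 × 168.1 = 5.6095 × 10^20 m³·kg/s²
E = −GMm/(2a) = -5.6095 × 10^13 J ≈ -56.09 TJ

Final answer: -56.09 TJ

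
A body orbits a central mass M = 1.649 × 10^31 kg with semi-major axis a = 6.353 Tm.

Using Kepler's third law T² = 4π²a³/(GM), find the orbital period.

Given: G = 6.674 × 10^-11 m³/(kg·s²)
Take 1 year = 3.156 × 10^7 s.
M = 1.649 × 10^31 kg
GM = G × M = 6.674 × 10^-11 × 1.649 × 10^31 = 1.10054 × 10^21 m³/s²
a = 6.353 Tm = 6.353 × 10^12 m
a³ = 2.56411 × 10^38 m³
T = 2π √(a³/GM) = 2π √((2.56411 × 10^38) / (1.10054 × 10^21)) = 2π × 4.82686 × 10^8 s
T = 3.03281 × 10^9 s ≈ 96.1 years

Final answer: 96.1 years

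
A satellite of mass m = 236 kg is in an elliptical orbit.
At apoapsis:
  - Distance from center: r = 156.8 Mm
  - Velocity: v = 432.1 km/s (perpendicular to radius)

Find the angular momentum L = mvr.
r = 156.8 Mm = 1.568 × 10^8 m
v = 432.1 km/s = 432100 m/s
vr = 432100 × 1.568 × 10^8 = 6.77533 × 10^13 m²/s
L = m × vr = 236 × 6.77533 × 10^13 = 1.59898 × 10^16 kg·m²/s ≈ 1.599 × 10^16 kg·m²/s

Final answer: L = 1.599 × 10^16 kg·m²/s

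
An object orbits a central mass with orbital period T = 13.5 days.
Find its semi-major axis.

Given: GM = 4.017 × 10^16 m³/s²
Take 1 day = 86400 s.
T = 13.5 days = 1.1664 × 10^6 s
GM = 4.017 × 10^16 m³/s²
Kepler's third law: a³ = GM T² / (4π²)
T² = 1.36049 × 10^12 s²
a³ = (4.017 × 10^16) × (1.36049 × 10^12) / (4π²) = 1.38432 × 10^27 m³
a = (a³)^(1/3) = 1.1145 × 10^9 m ≈ 1.114 Gm

Final answer: 1.114 Gm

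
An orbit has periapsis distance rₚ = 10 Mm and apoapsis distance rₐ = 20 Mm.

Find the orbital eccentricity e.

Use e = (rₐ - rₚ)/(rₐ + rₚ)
rₚ = 10 Mm = 1 × 10^7 m
rₐ = 20 Mm = 2 × 10^7 m
rₐ − rₚ = 1 × 10^7 m
rₐ + rₚ = 3 × 10^7 m
e = (rₐ − rₚ)/(rₐ + rₚ) = 0.333333

Final answer: e = 0.3333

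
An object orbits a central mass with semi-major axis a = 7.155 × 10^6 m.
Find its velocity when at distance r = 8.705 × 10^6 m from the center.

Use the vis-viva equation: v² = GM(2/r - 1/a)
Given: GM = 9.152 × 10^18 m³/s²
a = 7.155 × 10^6 m
r = 8.705 × 10^6 m
GM = 9.152 × 10^18 m³/s²
2/r − 1/a = 2.29753 × 10^-7 − 1.39762 × 10^-7 = 8.99906 × 10^-8 m⁻¹
v² = GM (2/r − 1/a) = 8.23594 × 10^11 m²/s²
v = 907521 m/s ≈ 907.5 km/s

Final answer: 907.5 km/s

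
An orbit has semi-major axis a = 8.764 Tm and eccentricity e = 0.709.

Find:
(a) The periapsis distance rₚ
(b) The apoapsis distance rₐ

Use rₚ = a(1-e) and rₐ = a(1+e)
a = 8.764 Tm = 8.764 × 10^12 m
e = 0.709:  1 − e = 0.291,  1 + e = 1.709
(a) rₚ = a(1 − e) = 8.764 × 10^12 m × 0.291 = 2.55032 × 10^12 m ≈ 2.55 Tm
(b) rₐ = a(1 + e) = 8.764 × 10^12 m × 1.709 = 1.49777 × 10^13 m ≈ 14.98 Tm

Final answer:
(a) rₚ = 2.55 Tm
(b) rₐ = 14.98 Tm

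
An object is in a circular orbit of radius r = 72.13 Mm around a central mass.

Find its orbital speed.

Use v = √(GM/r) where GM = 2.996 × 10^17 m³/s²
r = 72.13 Mm = 7.213 × 10^7 m
GM = 2.996 × 10^17 m³/s²
GM/r = (2.996 × 10^17) / (7.213 × 10^7) = 4.15361 × 10^9 m²/s²
v = √(GM/r) = 64448.5 m/s ≈ 64.45 km/s

Final answer: 64.45 km/s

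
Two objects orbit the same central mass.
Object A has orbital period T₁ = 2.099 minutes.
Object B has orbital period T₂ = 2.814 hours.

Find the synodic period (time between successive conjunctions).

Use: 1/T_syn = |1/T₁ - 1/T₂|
T₁ = 2.099 minutes = 125.94 s
T₂ = 2.814 hours = 10130.4 s
1/T₁ = 0.00794029 s⁻¹
1/T₂ = 9.87128 × 10^-5 s⁻¹
|1/T₁ − 1/T₂| = 0.00784158 s⁻¹
T_syn = 1 / |1/T₁ − 1/T₂| = 127.525 s ≈ 2.125 minutes

Final answer: T_syn = 2.125 minutes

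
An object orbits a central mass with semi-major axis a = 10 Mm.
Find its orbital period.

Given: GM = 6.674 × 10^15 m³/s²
a = 10 Mm = 1 × 10^7 m
GM = 6.674 × 10^15 m³/s²
a³ = 1 × 10^21 m³
T = 2π √(a³/GM) = 2π √((1 × 10^21) / (6.674 × 10^15)) = 2π × 387.085 s
T = 2432.13 s ≈ 40.54 minutes

Final answer: 40.54 minutes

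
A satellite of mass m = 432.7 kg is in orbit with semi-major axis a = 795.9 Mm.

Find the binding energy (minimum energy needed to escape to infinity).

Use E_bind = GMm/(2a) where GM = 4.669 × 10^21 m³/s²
a = 795.9 Mm = 7.959 × 10^8 m
GM = 4.669 × 10^21 m³/s²
m = 432.7 kg
GMm = 4.669 × 10^21 × 432.7 = 2.02028 × 10^24 m³·kg/s²
2a = 1.5918 × 10^9 m
E_bind = GMm/(2a) = 1.26918 × 10^15 J ≈ 1.269 PJ

Final answer: 1.269 PJ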